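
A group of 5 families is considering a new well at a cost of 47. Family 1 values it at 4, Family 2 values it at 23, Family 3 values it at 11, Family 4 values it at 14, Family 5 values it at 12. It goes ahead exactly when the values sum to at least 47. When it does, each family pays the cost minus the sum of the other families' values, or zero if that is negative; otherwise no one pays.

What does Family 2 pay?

Total value 64 ≥ cost 47, so the project is built.
The other families' values sum to 41.
Cost minus that sum is 47 - 41 = 6.

6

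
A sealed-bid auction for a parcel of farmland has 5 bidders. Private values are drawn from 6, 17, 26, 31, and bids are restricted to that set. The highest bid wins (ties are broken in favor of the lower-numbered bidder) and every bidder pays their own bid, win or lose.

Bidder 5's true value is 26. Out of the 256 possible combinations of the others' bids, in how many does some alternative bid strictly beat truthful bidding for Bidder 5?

241

Others bid (6, 6, 6, 6): truth gives 0; bid 17 gives 9 > 0. Violating.
Others bid (6, 6, 6, 26): truth gives -26; bid 31 gives -5 > -26. Violating.
Others bid (6, 6, 6, 31): truth gives -26; bid 6 gives -6 > -26. Violating.
Others bid (6, 6, 17, 26): truth gives -26; bid 31 gives -5 > -26. Violating.
Others bid (6, 6, 6, 17): truth gives 0; no alternative beats it.
Others bid (6, 6, 17, 6): truth gives 0; no alternative beats it.
(Checking all 256 profiles: 241 have a profitable deviation, 15 do not.)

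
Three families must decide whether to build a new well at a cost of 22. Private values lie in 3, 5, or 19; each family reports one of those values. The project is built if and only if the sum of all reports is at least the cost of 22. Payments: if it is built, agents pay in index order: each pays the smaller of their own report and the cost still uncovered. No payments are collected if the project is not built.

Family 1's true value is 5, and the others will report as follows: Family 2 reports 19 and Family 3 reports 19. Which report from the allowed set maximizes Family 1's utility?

Report 3: project built, pays 3, utility 5 - 3 = 2.
Report 5: project built, pays 5, utility 5 - 5 = 0.
Report 19: project built, pays 19, utility 5 - 19 = -14.
The best choice is 3 with utility 2.

3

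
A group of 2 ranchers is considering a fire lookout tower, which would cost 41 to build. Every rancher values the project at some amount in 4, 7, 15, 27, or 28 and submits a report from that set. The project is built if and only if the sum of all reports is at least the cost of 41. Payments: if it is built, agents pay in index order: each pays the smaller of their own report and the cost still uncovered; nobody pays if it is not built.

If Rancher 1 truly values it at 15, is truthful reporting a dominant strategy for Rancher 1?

Check each profile of the others' reports and compare truth against every alternative report.
Others report (4): truth gives 0, best alternative gives 0.
Others report (7): truth gives 0, best alternative gives 0.
Others report (15): truth gives 0, best alternative gives 0.
Others report (27): truth gives 0, best alternative gives 0.
Others report (28): truth gives 0, best alternative gives 0.
In every case the truthful report is at least as good as any alternative, so it is a dominant strategy.

Yes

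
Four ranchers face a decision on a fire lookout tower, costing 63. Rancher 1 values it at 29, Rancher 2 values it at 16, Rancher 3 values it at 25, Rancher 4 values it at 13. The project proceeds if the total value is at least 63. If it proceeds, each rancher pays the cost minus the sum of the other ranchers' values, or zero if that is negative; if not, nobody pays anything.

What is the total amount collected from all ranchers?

Total value 83 ≥ cost 63, so it is built.
Rancher 1: others sum to 54; max(0, 63 - 54) = 9.
Rancher 2: others sum to 67; max(0, 63 - 67) = 0.
Rancher 3: others sum to 58; max(0, 63 - 58) = 5.
Rancher 4: others sum to 70; max(0, 63 - 70) = 0.
Total collected = 9 + 0 + 5 + 0 = 14.

14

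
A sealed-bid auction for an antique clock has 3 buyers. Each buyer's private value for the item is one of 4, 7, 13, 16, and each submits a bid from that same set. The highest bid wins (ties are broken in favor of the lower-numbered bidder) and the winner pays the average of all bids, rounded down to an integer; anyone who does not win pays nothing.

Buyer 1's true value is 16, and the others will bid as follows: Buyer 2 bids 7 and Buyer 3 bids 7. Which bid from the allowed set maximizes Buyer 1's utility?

7

Bid 4: loses, pays 0, utility 0.
Bid 7: wins, pays 7, utility 16 - 7 = 9.
Bid 13: wins, pays 9, utility 16 - 9 = 7.
Bid 16: wins, pays 10, utility 16 - 10 = 6.
The best choice is 7 with utility 9.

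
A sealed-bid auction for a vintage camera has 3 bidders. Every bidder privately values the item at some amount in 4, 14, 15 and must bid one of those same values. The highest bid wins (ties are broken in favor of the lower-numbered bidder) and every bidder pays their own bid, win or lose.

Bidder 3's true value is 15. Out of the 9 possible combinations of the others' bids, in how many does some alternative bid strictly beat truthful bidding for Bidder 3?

Others bid (4, 4): truth gives 0; bid 14 gives 1 > 0. Violating.
Others bid (4, 15): truth gives -15; bid 4 gives -4 > -15. Violating.
Others bid (14, 15): truth gives -15; bid 4 gives -4 > -15. Violating.
Others bid (15, 4): truth gives -15; bid 4 gives -4 > -15. Violating.
Others bid (4, 14): truth gives 0; no alternative beats it.
Others bid (14, 4): truth gives 0; no alternative beats it.
(Checking all 9 profiles: 6 have a profitable deviation, 3 do not.)

6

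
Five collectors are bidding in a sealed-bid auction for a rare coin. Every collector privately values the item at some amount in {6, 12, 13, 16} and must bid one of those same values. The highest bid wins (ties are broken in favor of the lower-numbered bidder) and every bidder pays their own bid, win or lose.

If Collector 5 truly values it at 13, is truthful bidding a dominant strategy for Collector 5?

No

Consider the case where Collector 1 bids 6, Collector 2 bids 6, Collector 3 bids 6 and Collector 4 bids 6.
Truthful bid 13: wins, pays 13, utility 13 - 13 = 0.
Bid 12 instead: wins, pays 12, utility 13 - 12 = 1.
Since 1 > 0, bidding 12 is strictly better here, so truthful bidding is not dominant.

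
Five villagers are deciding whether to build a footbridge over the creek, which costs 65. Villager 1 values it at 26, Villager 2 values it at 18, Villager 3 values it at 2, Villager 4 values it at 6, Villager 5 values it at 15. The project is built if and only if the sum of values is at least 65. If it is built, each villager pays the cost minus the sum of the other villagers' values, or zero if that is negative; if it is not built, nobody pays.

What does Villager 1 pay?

Total value 67 ≥ cost 65, so the project is built.
The other villagers' values sum to 41.
Cost minus that sum is 65 - 41 = 24.

24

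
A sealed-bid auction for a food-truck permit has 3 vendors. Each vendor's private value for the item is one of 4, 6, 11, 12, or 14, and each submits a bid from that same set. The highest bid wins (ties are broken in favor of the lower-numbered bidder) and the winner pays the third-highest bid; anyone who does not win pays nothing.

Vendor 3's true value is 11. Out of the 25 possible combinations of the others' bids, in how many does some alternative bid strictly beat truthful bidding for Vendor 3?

8

Others bid (4, 11): truth gives 0; bid 12 gives 7 > 0. Violating.
Others bid (4, 12): truth gives 0; bid 14 gives 7 > 0. Violating.
Others bid (6, 11): truth gives 0; bid 12 gives 5 > 0. Violating.
Others bid (6, 12): truth gives 0; bid 14 gives 5 > 0. Violating.
Others bid (4, 4): truth gives 7; no alternative beats it.
Others bid (4, 6): truth gives 7; no alternative beats it.
(Checking all 25 profiles: 8 have a profitable deviation, 17 do not.)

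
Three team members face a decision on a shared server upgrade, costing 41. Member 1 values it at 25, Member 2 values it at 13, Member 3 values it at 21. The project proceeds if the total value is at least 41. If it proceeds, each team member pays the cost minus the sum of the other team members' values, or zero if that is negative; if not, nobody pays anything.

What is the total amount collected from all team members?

10

Total value 59 ≥ cost 41, so it is built.
Member 1: others sum to 34; max(0, 41 - 34) = 7.
Member 2: others sum to 46; max(0, 41 - 46) = 0.
Member 3: others sum to 38; max(0, 41 - 38) = 3.
Total collected = 7 + 0 + 3 = 10.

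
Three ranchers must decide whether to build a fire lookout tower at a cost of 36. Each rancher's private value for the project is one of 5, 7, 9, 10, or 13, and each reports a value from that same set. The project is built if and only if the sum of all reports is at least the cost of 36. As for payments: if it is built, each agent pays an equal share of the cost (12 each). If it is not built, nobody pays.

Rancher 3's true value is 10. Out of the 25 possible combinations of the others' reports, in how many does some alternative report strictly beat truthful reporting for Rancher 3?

1

Others report (13, 13): truth gives -2; report 5 gives 0 > -2. Violating.
Others report (5, 5): truth gives 0; no alternative beats it.
Others report (5, 7): truth gives 0; no alternative beats it.
(Checking all 25 profiles: 1 has a profitable deviation, 24 do not.)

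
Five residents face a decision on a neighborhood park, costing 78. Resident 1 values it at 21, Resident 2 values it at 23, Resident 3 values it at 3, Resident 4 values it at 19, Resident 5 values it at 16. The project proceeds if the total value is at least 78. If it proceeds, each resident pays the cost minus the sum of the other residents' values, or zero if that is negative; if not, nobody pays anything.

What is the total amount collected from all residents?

Total value 82 ≥ cost 78, so it is built.
Resident 1: others sum to 61; max(0, 78 - 61) = 17.
Resident 2: others sum to 59; max(0, 78 - 59) = 19.
Resident 3: others sum to 79; max(0, 78 - 79) = 0.
Resident 4: others sum to 63; max(0, 78 - 63) = 15.
Resident 5: others sum to 66; max(0, 78 - 66) = 12.
Total collected = 17 + 19 + 0 + 15 + 12 = 63.

63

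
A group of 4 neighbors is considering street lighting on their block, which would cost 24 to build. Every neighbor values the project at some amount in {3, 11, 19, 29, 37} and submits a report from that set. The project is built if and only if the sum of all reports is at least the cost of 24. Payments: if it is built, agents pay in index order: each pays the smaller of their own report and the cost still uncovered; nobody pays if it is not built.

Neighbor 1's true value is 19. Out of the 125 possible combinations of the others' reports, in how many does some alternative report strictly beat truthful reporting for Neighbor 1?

124

Others report (3, 3, 11): truth gives 0; report 11 gives 8 > 0. Violating.
Others report (3, 3, 19): truth gives 0; report 3 gives 16 > 0. Violating.
Others report (3, 3, 29): truth gives 0; report 3 gives 16 > 0. Violating.
Others report (3, 3, 37): truth gives 0; report 3 gives 16 > 0. Violating.
Others report (3, 3, 3): truth gives 0; no alternative beats it.
(Checking all 125 profiles: 124 have a profitable deviation, 1 does not.)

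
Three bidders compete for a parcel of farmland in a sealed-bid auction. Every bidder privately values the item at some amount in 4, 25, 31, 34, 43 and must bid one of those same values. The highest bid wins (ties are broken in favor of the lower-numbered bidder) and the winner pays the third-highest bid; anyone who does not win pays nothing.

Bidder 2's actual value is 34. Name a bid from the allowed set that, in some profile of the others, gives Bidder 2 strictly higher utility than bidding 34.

Suppose Bidder 1 bids 4 and Bidder 3 bids 43.
Bid 34: loses, pays 0, utility 0.
Bid 43: wins, pays 4, utility 34 - 4 = 30.
So bidding 43 beats truth here (30 > 0).

43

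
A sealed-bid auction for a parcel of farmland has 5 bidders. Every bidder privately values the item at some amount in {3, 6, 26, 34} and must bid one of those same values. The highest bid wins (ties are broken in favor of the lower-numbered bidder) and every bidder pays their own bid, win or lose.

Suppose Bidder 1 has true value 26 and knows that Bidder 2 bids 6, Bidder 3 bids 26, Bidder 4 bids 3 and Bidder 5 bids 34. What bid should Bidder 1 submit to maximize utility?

Bid 3: loses but pays 3, utility -3.
Bid 6: loses but pays 6, utility -6.
Bid 26: loses but pays 26, utility -26.
Bid 34: wins, pays 34, utility 26 - 34 = -8.
The best choice is 3 with utility -3.

3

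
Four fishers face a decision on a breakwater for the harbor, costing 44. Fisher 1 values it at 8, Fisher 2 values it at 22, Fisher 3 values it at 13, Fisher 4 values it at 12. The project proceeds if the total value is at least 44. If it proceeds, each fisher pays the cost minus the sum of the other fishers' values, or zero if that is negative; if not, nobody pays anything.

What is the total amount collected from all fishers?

14

Total value 55 ≥ cost 44, so it is built.
Fisher 1: others sum to 47; max(0, 44 - 47) = 0.
Fisher 2: others sum to 33; max(0, 44 - 33) = 11.
Fisher 3: others sum to 42; max(0, 44 - 42) = 2.
Fisher 4: others sum to 43; max(0, 44 - 43) = 1.
Total collected = 0 + 11 + 2 + 1 = 14.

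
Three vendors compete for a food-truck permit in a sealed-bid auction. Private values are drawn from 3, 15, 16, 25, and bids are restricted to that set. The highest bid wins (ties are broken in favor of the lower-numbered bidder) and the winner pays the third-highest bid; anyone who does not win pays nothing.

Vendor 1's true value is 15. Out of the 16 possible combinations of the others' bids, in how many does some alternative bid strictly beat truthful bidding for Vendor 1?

4

Others bid (3, 16): truth gives 0; bid 16 gives 12 > 0. Violating.
Others bid (3, 25): truth gives 0; bid 25 gives 12 > 0. Violating.
Others bid (16, 3): truth gives 0; bid 16 gives 12 > 0. Violating.
Others bid (25, 3): truth gives 0; bid 25 gives 12 > 0. Violating.
Others bid (3, 3): truth gives 12; no alternative beats it.
Others bid (3, 15): truth gives 12; no alternative beats it.
(Checking all 16 profiles: 4 have a profitable deviation, 12 do not.)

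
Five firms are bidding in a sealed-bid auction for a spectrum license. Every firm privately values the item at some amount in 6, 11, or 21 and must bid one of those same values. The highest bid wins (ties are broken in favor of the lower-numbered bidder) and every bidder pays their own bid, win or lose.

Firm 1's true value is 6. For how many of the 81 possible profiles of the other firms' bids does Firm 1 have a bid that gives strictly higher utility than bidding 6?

Others bid (6, 6, 6, 11): truth gives -6; bid 11 gives -5 > -6. Violating.
Others bid (6, 6, 11, 6): truth gives -6; bid 11 gives -5 > -6. Violating.
Others bid (6, 6, 11, 11): truth gives -6; bid 11 gives -5 > -6. Violating.
Others bid (6, 11, 6, 6): truth gives -6; bid 11 gives -5 > -6. Violating.
Others bid (6, 6, 6, 6): truth gives 0; no alternative beats it.
Others bid (6, 6, 6, 21): truth gives -6; no alternative beats it.
(Checking all 81 profiles: 15 have a profitable deviation, 66 do not.)

15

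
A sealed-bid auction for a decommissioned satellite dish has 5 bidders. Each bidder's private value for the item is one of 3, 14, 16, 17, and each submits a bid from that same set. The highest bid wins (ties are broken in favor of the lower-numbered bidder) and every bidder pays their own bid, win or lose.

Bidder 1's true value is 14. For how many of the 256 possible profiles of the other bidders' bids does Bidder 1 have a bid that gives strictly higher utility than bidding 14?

241

Others bid (3, 3, 3, 3): truth gives 0; bid 3 gives 11 > 0. Violating.
Others bid (3, 3, 3, 16): truth gives -14; bid 16 gives -2 > -14. Violating.
Others bid (3, 3, 3, 17): truth gives -14; bid 3 gives -3 > -14. Violating.
Others bid (3, 3, 14, 16): truth gives -14; bid 16 gives -2 > -14. Violating.
Others bid (3, 3, 3, 14): truth gives 0; no alternative beats it.
Others bid (3, 3, 14, 3): truth gives 0; no alternative beats it.
(Checking all 256 profiles: 241 have a profitable deviation, 15 do not.)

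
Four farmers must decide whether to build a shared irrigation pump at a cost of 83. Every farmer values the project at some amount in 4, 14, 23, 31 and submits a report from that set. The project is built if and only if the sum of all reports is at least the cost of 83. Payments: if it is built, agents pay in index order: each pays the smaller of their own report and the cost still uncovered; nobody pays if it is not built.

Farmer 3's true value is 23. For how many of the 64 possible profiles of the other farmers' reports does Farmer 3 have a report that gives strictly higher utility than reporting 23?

Others report (14, 31, 31): truth gives 0; report 14 gives 9 > 0. Violating.
Others report (23, 23, 23): truth gives 0; report 14 gives 9 > 0. Violating.
Others report (23, 23, 31): truth gives 0; report 14 gives 9 > 0. Violating.
Others report (23, 31, 23): truth gives 0; report 14 gives 9 > 0. Violating.
Others report (4, 4, 4): truth gives 0; no alternative beats it.
Others report (4, 4, 14): truth gives 0; no alternative beats it.
(Checking all 64 profiles: 11 have a profitable deviation, 53 do not.)

11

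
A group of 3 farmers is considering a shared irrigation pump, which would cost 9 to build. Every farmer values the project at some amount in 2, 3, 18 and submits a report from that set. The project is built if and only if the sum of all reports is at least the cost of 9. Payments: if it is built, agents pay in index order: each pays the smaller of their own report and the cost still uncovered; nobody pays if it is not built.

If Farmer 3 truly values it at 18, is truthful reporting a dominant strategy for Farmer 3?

Check each profile of the others' reports and compare truth against every alternative report.
Others report (2, 3): truth gives 14, best alternative gives 0.
Others report (3, 2): truth gives 14, best alternative gives 0.
Others report (2, 2): truth gives 13, best alternative gives 0.
Others report (2, 18): truth gives 18, best alternative gives 18.
Others report (3, 18): truth gives 18, best alternative gives 18.
Others report (18, 2): truth gives 18, best alternative gives 18.
(Remaining 3 profiles checked similarly; truth is weakly best in each.)
In every case the truthful report is at least as good as any alternative, so it is a dominant strategy.

Yes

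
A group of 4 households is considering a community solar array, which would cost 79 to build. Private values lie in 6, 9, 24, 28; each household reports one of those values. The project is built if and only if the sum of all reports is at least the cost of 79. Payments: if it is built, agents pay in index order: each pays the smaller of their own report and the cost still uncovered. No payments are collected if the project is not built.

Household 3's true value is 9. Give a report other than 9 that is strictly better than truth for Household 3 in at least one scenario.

6

Suppose Household 1 reports 24, Household 2 reports 24 and Household 4 reports 28.
Report 9: project built, pays 9, utility 9 - 9 = 0.
Report 6: project built, pays 6, utility 9 - 6 = 3.
So reporting 6 beats truth here (3 > 0).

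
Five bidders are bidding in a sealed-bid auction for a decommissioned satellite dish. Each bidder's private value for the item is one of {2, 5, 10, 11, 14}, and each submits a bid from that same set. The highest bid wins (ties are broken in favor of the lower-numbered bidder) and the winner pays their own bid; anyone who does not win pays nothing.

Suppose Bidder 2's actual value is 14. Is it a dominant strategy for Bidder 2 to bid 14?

Consider the case where Bidder 1 bids 2, Bidder 3 bids 2, Bidder 4 bids 2 and Bidder 5 bids 2.
Truthful bid 14: wins, pays 14, utility 14 - 14 = 0.
Bid 5 instead: wins, pays 5, utility 14 - 5 = 9.
Since 9 > 0, bidding 5 is strictly better here, so truthful bidding is not dominant.

No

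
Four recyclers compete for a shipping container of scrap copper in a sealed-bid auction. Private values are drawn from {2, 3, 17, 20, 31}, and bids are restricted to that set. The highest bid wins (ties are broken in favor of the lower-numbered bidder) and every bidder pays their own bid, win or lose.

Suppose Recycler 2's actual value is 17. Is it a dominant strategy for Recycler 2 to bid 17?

Consider the case where Recycler 1 bids 2, Recycler 3 bids 2 and Recycler 4 bids 2.
Truthful bid 17: wins, pays 17, utility 17 - 17 = 0.
Bid 3 instead: wins, pays 3, utility 17 - 3 = 14.
Since 14 > 0, bidding 3 is strictly better here, so truthful bidding is not dominant.

No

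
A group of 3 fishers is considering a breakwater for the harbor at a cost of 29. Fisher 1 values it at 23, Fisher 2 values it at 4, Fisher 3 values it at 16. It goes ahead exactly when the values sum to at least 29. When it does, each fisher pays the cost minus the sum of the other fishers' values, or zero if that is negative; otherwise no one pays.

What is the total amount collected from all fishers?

11

Total value 43 ≥ cost 29, so it is built.
Fisher 1: others sum to 20; max(0, 29 - 20) = 9.
Fisher 2: others sum to 39; max(0, 29 - 39) = 0.
Fisher 3: others sum to 27; max(0, 29 - 27) = 2.
Total collected = 9 + 0 + 2 = 11.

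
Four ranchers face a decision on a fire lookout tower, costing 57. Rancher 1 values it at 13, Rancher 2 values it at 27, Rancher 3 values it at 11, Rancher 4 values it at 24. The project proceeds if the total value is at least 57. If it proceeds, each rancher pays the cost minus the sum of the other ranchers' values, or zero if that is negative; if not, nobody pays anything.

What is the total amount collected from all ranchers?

Total value 75 ≥ cost 57, so it is built.
Rancher 1: others sum to 62; max(0, 57 - 62) = 0.
Rancher 2: others sum to 48; max(0, 57 - 48) = 9.
Rancher 3: others sum to 64; max(0, 57 - 64) = 0.
Rancher 4: others sum to 51; max(0, 57 - 51) = 6.
Total collected = 0 + 9 + 0 + 6 = 15.

15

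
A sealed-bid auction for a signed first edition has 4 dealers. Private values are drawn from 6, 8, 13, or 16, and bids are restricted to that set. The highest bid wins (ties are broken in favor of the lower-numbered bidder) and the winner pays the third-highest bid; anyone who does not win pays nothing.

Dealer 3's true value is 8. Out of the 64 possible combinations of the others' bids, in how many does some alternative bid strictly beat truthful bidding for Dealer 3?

6

Others bid (6, 6, 13): truth gives 0; bid 13 gives 2 > 0. Violating.
Others bid (6, 6, 16): truth gives 0; bid 16 gives 2 > 0. Violating.
Others bid (6, 8, 6): truth gives 0; bid 13 gives 2 > 0. Violating.
Others bid (6, 13, 6): truth gives 0; bid 16 gives 2 > 0. Violating.
Others bid (6, 6, 6): truth gives 2; no alternative beats it.
Others bid (6, 6, 8): truth gives 2; no alternative beats it.
(Checking all 64 profiles: 6 have a profitable deviation, 58 do not.)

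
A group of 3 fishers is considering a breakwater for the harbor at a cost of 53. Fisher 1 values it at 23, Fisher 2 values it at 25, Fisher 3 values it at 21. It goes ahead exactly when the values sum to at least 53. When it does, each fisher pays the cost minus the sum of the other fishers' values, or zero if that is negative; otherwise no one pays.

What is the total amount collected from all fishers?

21

Total value 69 ≥ cost 53, so it is built.
Fisher 1: others sum to 46; max(0, 53 - 46) = 7.
Fisher 2: others sum to 44; max(0, 53 - 44) = 9.
Fisher 3: others sum to 48; max(0, 53 - 48) = 5.
Total collected = 7 + 9 + 5 = 21.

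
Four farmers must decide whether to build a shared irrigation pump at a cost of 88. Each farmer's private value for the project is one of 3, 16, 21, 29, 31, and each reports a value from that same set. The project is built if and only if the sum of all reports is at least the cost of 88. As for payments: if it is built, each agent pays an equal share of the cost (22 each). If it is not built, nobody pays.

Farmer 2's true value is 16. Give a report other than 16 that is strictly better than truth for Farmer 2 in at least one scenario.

3

Suppose Farmer 1 reports 16, Farmer 3 reports 29 and Farmer 4 reports 29.
Report 16: project built, pays 22, utility 16 - 22 = -6.
Report 3: project not built, utility 0.
So reporting 3 beats truth here (0 > -6).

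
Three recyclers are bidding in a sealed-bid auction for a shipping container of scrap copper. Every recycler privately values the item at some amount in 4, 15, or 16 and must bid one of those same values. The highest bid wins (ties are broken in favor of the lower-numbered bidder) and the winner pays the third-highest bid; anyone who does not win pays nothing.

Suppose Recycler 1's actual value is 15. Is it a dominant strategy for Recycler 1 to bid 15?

Consider the case where Recycler 2 bids 4 and Recycler 3 bids 16.
Truthful bid 15: loses, pays 0, utility 0.
Bid 16 instead: wins, pays 4, utility 15 - 4 = 11.
Since 11 > 0, bidding 16 is strictly better here, so truthful bidding is not dominant.

No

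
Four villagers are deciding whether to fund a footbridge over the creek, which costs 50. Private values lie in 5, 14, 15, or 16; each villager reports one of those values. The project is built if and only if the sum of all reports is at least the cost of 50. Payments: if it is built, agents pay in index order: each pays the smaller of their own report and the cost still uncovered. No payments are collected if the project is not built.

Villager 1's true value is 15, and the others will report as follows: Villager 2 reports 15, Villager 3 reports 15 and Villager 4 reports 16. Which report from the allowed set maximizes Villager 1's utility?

5

Report 5: project built, pays 5, utility 15 - 5 = 10.
Report 14: project built, pays 14, utility 15 - 14 = 1.
Report 15: project built, pays 15, utility 15 - 15 = 0.
Report 16: project built, pays 16, utility 15 - 16 = -1.
The best choice is 5 with utility 10.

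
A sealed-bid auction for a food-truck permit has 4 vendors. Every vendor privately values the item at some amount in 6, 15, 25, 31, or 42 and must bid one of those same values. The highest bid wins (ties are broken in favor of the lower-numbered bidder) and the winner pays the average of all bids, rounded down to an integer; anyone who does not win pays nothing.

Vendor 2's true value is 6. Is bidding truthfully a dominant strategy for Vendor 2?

Yes

Check each profile of the others' bids and compare truth against every alternative bid.
Others bid (6, 15, 15): truth gives 0, best alternative gives -6.
Others bid (6, 6, 15): truth gives 0, best alternative gives -4.
Others bid (6, 15, 6): truth gives 0, best alternative gives -4.
Others bid (6, 6, 6): truth gives 0, best alternative gives -2.
Others bid (6, 6, 25): truth gives 0, best alternative gives 0.
Others bid (6, 6, 31): truth gives 0, best alternative gives 0.
(Remaining 119 profiles checked similarly; truth is weakly best in each.)
In every case the truthful bid is at least as good as any alternative, so it is a dominant strategy.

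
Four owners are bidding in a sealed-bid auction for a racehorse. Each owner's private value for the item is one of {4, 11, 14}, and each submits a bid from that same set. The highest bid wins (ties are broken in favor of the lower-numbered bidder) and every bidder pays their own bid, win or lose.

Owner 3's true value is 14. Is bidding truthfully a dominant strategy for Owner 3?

Consider the case where Owner 1 bids 4, Owner 2 bids 4 and Owner 4 bids 4.
Truthful bid 14: wins, pays 14, utility 14 - 14 = 0.
Bid 11 instead: wins, pays 11, utility 14 - 11 = 3.
Since 3 > 0, bidding 11 is strictly better here, so truthful bidding is not dominant.

No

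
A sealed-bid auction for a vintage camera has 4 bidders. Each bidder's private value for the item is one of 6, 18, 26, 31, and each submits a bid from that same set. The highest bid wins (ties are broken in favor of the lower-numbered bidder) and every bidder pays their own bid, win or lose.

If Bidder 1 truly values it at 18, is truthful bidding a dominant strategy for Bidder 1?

Consider the case where Bidder 2 bids 6, Bidder 3 bids 6 and Bidder 4 bids 6.
Truthful bid 18: wins, pays 18, utility 18 - 18 = 0.
Bid 6 instead: wins, pays 6, utility 18 - 6 = 12.
Since 12 > 0, bidding 6 is strictly better here, so truthful bidding is not dominant.

No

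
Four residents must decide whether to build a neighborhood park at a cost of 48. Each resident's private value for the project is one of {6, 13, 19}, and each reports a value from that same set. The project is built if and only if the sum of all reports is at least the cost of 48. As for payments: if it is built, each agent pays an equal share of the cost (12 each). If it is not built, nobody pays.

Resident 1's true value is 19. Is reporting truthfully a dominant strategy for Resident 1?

Yes

Check each profile of the others' reports and compare truth against every alternative report.
Others report (6, 6, 19): truth gives 7, best alternative gives 0.
Others report (6, 13, 13): truth gives 7, best alternative gives 0.
Others report (6, 19, 6): truth gives 7, best alternative gives 0.
Others report (13, 6, 13): truth gives 7, best alternative gives 0.
Others report (13, 13, 6): truth gives 7, best alternative gives 0.
Others report (19, 6, 6): truth gives 7, best alternative gives 0.
(Remaining 21 profiles checked similarly; truth is weakly best in each.)
In every case the truthful report is at least as good as any alternative, so it is a dominant strategy.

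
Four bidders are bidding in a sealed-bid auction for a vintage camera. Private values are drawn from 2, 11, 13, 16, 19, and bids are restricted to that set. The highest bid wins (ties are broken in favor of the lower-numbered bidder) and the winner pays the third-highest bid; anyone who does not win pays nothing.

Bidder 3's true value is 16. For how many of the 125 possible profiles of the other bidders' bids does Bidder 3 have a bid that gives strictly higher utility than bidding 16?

Others bid (2, 2, 19): truth gives 0; bid 19 gives 14 > 0. Violating.
Others bid (2, 11, 19): truth gives 0; bid 19 gives 5 > 0. Violating.
Others bid (2, 13, 19): truth gives 0; bid 19 gives 3 > 0. Violating.
Others bid (2, 16, 2): truth gives 0; bid 19 gives 14 > 0. Violating.
Others bid (2, 2, 2): truth gives 14; no alternative beats it.
Others bid (2, 2, 11): truth gives 14; no alternative beats it.
(Checking all 125 profiles: 27 have a profitable deviation, 98 do not.)

27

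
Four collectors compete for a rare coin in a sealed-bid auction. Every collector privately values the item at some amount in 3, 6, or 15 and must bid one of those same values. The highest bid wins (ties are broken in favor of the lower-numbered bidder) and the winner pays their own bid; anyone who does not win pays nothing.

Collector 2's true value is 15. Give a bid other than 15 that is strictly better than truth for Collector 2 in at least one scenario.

6

Suppose Collector 1 bids 3, Collector 3 bids 3 and Collector 4 bids 3.
Bid 15: wins, pays 15, utility 15 - 15 = 0.
Bid 6: wins, pays 6, utility 15 - 6 = 9.
So bidding 6 beats truth here (9 > 0).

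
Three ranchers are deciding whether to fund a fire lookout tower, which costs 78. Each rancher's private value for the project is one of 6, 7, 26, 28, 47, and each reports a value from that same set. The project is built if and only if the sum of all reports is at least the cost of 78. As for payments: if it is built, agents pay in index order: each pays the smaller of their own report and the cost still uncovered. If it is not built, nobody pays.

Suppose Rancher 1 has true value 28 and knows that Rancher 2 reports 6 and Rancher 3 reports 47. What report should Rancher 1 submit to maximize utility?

Report 6: project not built, utility 0.
Report 7: project not built, utility 0.
Report 26: project built, pays 26, utility 28 - 26 = 2.
Report 28: project built, pays 28, utility 28 - 28 = 0.
Report 47: project built, pays 47, utility 28 - 47 = -19.
The best choice is 26 with utility 2.

26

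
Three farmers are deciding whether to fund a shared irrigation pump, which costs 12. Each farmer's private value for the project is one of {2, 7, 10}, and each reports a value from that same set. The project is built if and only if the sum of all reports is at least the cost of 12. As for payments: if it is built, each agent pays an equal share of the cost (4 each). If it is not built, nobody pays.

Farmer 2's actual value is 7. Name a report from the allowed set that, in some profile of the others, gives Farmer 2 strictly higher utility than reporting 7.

10

Suppose Farmer 1 reports 2 and Farmer 3 reports 2.
Report 7: project not built, utility 0.
Report 10: project built, pays 4, utility 7 - 4 = 3.
So reporting 10 beats truth here (3 > 0).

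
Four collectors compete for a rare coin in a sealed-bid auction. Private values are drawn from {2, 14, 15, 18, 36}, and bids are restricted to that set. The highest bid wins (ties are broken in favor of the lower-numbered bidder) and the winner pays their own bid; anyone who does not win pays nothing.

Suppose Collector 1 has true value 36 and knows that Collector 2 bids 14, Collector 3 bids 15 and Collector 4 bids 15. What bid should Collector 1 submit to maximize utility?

15

Bid 2: loses, pays 0, utility 0.
Bid 14: loses, pays 0, utility 0.
Bid 15: wins, pays 15, utility 36 - 15 = 21.
Bid 18: wins, pays 18, utility 36 - 18 = 18.
Bid 36: wins, pays 36, utility 36 - 36 = 0.
The best choice is 15 with utility 21.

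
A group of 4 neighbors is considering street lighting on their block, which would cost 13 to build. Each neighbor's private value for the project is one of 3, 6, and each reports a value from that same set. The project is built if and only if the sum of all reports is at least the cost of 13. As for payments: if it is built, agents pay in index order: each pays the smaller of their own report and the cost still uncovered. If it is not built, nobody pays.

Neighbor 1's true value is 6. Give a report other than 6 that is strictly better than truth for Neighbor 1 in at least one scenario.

Suppose Neighbor 2 reports 3, Neighbor 3 reports 3 and Neighbor 4 reports 6.
Report 6: project built, pays 6, utility 6 - 6 = 0.
Report 3: project built, pays 3, utility 6 - 3 = 3.
So reporting 3 beats truth here (3 > 0).

3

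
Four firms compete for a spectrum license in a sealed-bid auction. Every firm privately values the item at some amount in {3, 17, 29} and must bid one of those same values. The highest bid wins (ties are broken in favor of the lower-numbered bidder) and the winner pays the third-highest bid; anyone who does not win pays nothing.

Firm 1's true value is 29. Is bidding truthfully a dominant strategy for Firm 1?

Check each profile of the others' bids and compare truth against every alternative bid.
Others bid (3, 3, 29): truth gives 26, best alternative gives 0.
Others bid (3, 29, 3): truth gives 26, best alternative gives 0.
Others bid (29, 3, 3): truth gives 26, best alternative gives 0.
Others bid (3, 17, 29): truth gives 12, best alternative gives 0.
Others bid (3, 29, 17): truth gives 12, best alternative gives 0.
Others bid (17, 3, 29): truth gives 12, best alternative gives 0.
(Remaining 21 profiles checked similarly; truth is weakly best in each.)
In every case the truthful bid is at least as good as any alternative, so it is a dominant strategy.

Yes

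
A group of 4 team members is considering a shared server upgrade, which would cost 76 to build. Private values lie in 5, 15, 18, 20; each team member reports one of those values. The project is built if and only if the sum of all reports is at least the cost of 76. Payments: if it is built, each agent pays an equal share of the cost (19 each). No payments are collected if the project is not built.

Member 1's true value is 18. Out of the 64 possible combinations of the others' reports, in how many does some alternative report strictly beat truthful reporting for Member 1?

4

Others report (18, 20, 20): truth gives -1; report 5 gives 0 > -1. Violating.
Others report (20, 18, 20): truth gives -1; report 5 gives 0 > -1. Violating.
Others report (20, 20, 18): truth gives -1; report 5 gives 0 > -1. Violating.
Others report (20, 20, 20): truth gives -1; report 5 gives 0 > -1. Violating.
Others report (5, 5, 5): truth gives 0; no alternative beats it.
Others report (5, 5, 15): truth gives 0; no alternative beats it.
(Checking all 64 profiles: 4 have a profitable deviation, 60 do not.)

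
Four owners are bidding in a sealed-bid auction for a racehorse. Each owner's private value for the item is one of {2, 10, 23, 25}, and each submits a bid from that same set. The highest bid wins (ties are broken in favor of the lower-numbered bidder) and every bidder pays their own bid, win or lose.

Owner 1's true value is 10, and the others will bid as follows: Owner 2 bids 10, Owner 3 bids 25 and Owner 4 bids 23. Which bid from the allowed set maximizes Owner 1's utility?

Bid 2: loses but pays 2, utility -2.
Bid 10: loses but pays 10, utility -10.
Bid 23: loses but pays 23, utility -23.
Bid 25: wins, pays 25, utility 10 - 25 = -15.
The best choice is 2 with utility -2.

2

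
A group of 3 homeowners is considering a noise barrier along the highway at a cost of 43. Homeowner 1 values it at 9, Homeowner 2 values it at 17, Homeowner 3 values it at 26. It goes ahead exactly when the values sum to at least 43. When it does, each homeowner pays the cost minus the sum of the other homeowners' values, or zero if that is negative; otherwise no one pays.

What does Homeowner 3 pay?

17

Total value 52 ≥ cost 43, so the project is built.
The other homeowners' values sum to 26.
Cost minus that sum is 43 - 26 = 17.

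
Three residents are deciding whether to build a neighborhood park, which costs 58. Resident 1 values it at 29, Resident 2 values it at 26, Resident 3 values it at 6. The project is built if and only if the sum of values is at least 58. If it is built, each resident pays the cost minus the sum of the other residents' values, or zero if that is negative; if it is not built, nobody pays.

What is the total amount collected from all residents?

Total value 61 ≥ cost 58, so it is built.
Resident 1: others sum to 32; max(0, 58 - 32) = 26.
Resident 2: others sum to 35; max(0, 58 - 35) = 23.
Resident 3: others sum to 55; max(0, 58 - 55) = 3.
Total collected = 26 + 23 + 3 = 52.

52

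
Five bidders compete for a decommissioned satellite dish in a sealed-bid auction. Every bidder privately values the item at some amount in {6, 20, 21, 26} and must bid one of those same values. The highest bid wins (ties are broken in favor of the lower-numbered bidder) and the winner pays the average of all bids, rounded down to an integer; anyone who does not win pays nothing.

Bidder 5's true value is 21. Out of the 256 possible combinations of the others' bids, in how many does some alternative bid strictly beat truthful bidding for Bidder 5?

51

Others bid (6, 6, 6, 6): truth gives 12; bid 20 gives 13 > 12. Violating.
Others bid (6, 6, 6, 21): truth gives 0; bid 26 gives 8 > 0. Violating.
Others bid (6, 6, 20, 21): truth gives 0; bid 26 gives 6 > 0. Violating.
Others bid (6, 6, 21, 6): truth gives 0; bid 26 gives 8 > 0. Violating.
Others bid (6, 6, 6, 20): truth gives 10; no alternative beats it.
Others bid (6, 6, 6, 26): truth gives 0; no alternative beats it.
(Checking all 256 profiles: 51 have a profitable deviation, 205 do not.)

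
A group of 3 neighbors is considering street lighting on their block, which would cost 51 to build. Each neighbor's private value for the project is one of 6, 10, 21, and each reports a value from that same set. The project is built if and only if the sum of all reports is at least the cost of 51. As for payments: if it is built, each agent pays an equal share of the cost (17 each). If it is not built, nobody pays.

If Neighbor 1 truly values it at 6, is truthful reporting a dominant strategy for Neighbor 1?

Yes

Check each profile of the others' reports and compare truth against every alternative report.
Others report (21, 21): truth gives 0, best alternative gives -11.
Others report (6, 6): truth gives 0, best alternative gives 0.
Others report (6, 10): truth gives 0, best alternative gives 0.
Others report (6, 21): truth gives 0, best alternative gives 0.
Others report (10, 6): truth gives 0, best alternative gives 0.
Others report (10, 10): truth gives 0, best alternative gives 0.
(Remaining 3 profiles checked similarly; truth is weakly best in each.)
In every case the truthful report is at least as good as any alternative, so it is a dominant strategy.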